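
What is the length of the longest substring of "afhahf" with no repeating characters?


Input: "afhahf"
Sliding window (track last position of each char):
  Position 0 ('a'): window [0,0] length 1 -- new best
  Position 1 ('f'): window [0,1] length 2 -- new best
  Position 2 ('h'): window [0,2] length 3 -- new best
  Position 3 ('a'): repeat (last at 0), move window start to 1
  Position 3 ('a'): window [1,3] length 3
  Position 4 ('h'): repeat (last at 2), move window start to 3
  Position 4 ('h'): window [3,4] length 2
  Position 5 ('f'): window [3,5] length 3
Longest substring with no repeats: "afh" with length 3

3


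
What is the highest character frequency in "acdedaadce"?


Input: acdedaadce
Character counts:
  'a': 3
  'c': 2
  'd': 3
  'e': 2
Maximum frequency: 3

3


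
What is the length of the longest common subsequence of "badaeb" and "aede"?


LCS of "badaeb" and "aede"
DP table:
           a    e    d    e
      0    0    0    0    0
  b   0    0    0    0    0
  a   0    1    1    1    1
  d   0    1    1    2    2
  a   0    1    1    2    2
  e   0    1    2    2    3
  b   0    1    2    2    3
LCS length = dp[6][4] = 3

3


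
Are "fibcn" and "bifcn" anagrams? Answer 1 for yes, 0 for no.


Strings: "fibcn", "bifcn"
Sorted first:  bcfin
Sorted second: bcfin
Sorted forms match => anagrams

1


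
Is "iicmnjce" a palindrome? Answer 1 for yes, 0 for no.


Input: iicmnjce
Reversed: ecjnmcii
  Compare pos 0 ('i') with pos 7 ('e'): MISMATCH
  Compare pos 1 ('i') with pos 6 ('c'): MISMATCH
  Compare pos 2 ('c') with pos 5 ('j'): MISMATCH
  Compare pos 3 ('m') with pos 4 ('n'): MISMATCH
Result: not a palindrome

0


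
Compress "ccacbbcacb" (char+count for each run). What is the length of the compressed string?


Input: ccacbbcacb
Runs:
  'c' x 2 => "c2"
  'a' x 1 => "a1"
  'c' x 1 => "c1"
  'b' x 2 => "b2"
  'c' x 1 => "c1"
  'a' x 1 => "a1"
  'c' x 1 => "c1"
  'b' x 1 => "b1"
Compressed: "c2a1c1b2c1a1c1b1"
Compressed length: 16

16


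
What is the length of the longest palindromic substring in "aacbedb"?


Input: "aacbedb"
Checking substrings for palindromes:
  [0:2] "aa" (len 2) => palindrome
Longest palindromic substring: "aa" with length 2

2


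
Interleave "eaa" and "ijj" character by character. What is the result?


Interleaving "eaa" and "ijj":
  Position 0: 'e' from first, 'i' from second => "ei"
  Position 1: 'a' from first, 'j' from second => "aj"
  Position 2: 'a' from first, 'j' from second => "aj"
Result: eiajaj

eiajaj


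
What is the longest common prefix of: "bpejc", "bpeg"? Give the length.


Words: bpejc, bpeg
  Position 0: all 'b' => match
  Position 1: all 'p' => match
  Position 2: all 'e' => match
  Position 3: ('j', 'g') => mismatch, stop
LCP = "bpe" (length 3)

3


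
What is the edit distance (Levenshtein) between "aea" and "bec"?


Computing edit distance: "aea" -> "bec"
DP table:
           b    e    c
      0    1    2    3
  a   1    1    2    3
  e   2    2    1    2
  a   3    3    2    2
Edit distance = dp[3][3] = 2

2


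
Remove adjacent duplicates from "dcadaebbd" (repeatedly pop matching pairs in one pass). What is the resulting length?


Input: dcadaebbd
Stack-based adjacent duplicate removal:
  Read 'd': push. Stack: d
  Read 'c': push. Stack: dc
  Read 'a': push. Stack: dca
  Read 'd': push. Stack: dcad
  Read 'a': push. Stack: dcada
  Read 'e': push. Stack: dcadae
  Read 'b': push. Stack: dcadaeb
  Read 'b': matches stack top 'b' => pop. Stack: dcadae
  Read 'd': push. Stack: dcadaed
Final stack: "dcadaed" (length 7)

7


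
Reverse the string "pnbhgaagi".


Input: pnbhgaagi
Reading characters right to left:
  Position 8: 'i'
  Position 7: 'g'
  Position 6: 'a'
  Position 5: 'a'
  Position 4: 'g'
  Position 3: 'h'
  Position 2: 'b'
  Position 1: 'n'
  Position 0: 'p'
Reversed: igaaghbnp

igaaghbnp


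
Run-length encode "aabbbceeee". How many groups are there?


Input: aabbbceeee
Scanning for consecutive runs:
  Group 1: 'a' x 2 (positions 0-1)
  Group 2: 'b' x 3 (positions 2-4)
  Group 3: 'c' x 1 (positions 5-5)
  Group 4: 'e' x 4 (positions 6-9)
Total groups: 4

4


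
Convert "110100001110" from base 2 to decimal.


Input: "110100001110" in base 2
Positional expansion:
  Digit '1' (value 1) x 2^11 = 2048
  Digit '1' (value 1) x 2^10 = 1024
  Digit '0' (value 0) x 2^9 = 0
  Digit '1' (value 1) x 2^8 = 256
  Digit '0' (value 0) x 2^7 = 0
  Digit '0' (value 0) x 2^6 = 0
  Digit '0' (value 0) x 2^5 = 0
  Digit '0' (value 0) x 2^4 = 0
  Digit '1' (value 1) x 2^3 = 8
  Digit '1' (value 1) x 2^2 = 4
  Digit '1' (value 1) x 2^1 = 2
  Digit '0' (value 0) x 2^0 = 0
Sum = 3342

3342


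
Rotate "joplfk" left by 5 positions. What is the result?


Input: "joplfk", rotate left by 5
First 5 characters: "joplf"
Remaining characters: "k"
Concatenate remaining + first: "k" + "joplf" = "kjoplf"

kjoplf


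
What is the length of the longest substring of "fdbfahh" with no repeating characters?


Input: "fdbfahh"
Sliding window (track last position of each char):
  Position 0 ('f'): window [0,0] length 1 -- new best
  Position 1 ('d'): window [0,1] length 2 -- new best
  Position 2 ('b'): window [0,2] length 3 -- new best
  Position 3 ('f'): repeat (last at 0), move window start to 1
  Position 3 ('f'): window [1,3] length 3
  Position 4 ('a'): window [1,4] length 4 -- new best
  Position 5 ('h'): window [1,5] length 5 -- new best
  Position 6 ('h'): repeat (last at 5), move window start to 6
  Position 6 ('h'): window [6,6] length 1
Longest substring with no repeats: "dbfah" with length 5

5


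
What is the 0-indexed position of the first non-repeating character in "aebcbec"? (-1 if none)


Input: aebcbec
Character frequencies:
  'a': 1
  'b': 2
  'c': 2
  'e': 2
Scanning left to right for freq == 1:
  Position 0 ('a'): unique! => answer = 0

0


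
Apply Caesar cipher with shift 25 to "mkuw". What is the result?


Caesar cipher: shift "mkuw" by 25
  'm' (pos 12) + 25 = pos 11 = 'l'
  'k' (pos 10) + 25 = pos 9 = 'j'
  'u' (pos 20) + 25 = pos 19 = 't'
  'w' (pos 22) + 25 = pos 21 = 'v'
Result: ljtv

ljtv


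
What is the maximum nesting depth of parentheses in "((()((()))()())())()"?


Input: "((()((()))()())())()"
Tracking depth:
  Position 0 '(': depth becomes 1
  Position 1 '(': depth becomes 2
  Position 2 '(': depth becomes 3
  Position 3 ')': depth becomes 2
  Position 4 '(': depth becomes 3
  Position 5 '(': depth becomes 4
  Position 6 '(': depth becomes 5
  Position 7 ')': depth becomes 4
  Position 8 ')': depth becomes 3
  Position 9 ')': depth becomes 2
  Position 10 '(': depth becomes 3
  Position 11 ')': depth becomes 2
  Position 12 '(': depth becomes 3
  Position 13 ')': depth becomes 2
  Position 14 ')': depth becomes 1
  Position 15 '(': depth becomes 2
  Position 16 ')': depth becomes 1
  Position 17 ')': depth becomes 0
  Position 18 '(': depth becomes 1
  Position 19 ')': depth becomes 0
Maximum depth reached: 5

5


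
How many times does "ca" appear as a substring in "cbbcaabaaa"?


Searching for "ca" in "cbbcaabaaa"
Scanning each position:
  Position 0: "cb" => no
  Position 1: "bb" => no
  Position 2: "bc" => no
  Position 3: "ca" => MATCH
  Position 4: "aa" => no
  Position 5: "ab" => no
  Position 6: "ba" => no
  Position 7: "aa" => no
  Position 8: "aa" => no
Total occurrences: 1

1


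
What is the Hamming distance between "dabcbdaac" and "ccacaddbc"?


Comparing "dabcbdaac" and "ccacaddbc" position by position:
  Position 0: 'd' vs 'c' => differ
  Position 1: 'a' vs 'c' => differ
  Position 2: 'b' vs 'a' => differ
  Position 3: 'c' vs 'c' => same
  Position 4: 'b' vs 'a' => differ
  Position 5: 'd' vs 'd' => same
  Position 6: 'a' vs 'd' => differ
  Position 7: 'a' vs 'b' => differ
  Position 8: 'c' vs 'c' => same
Total differences (Hamming distance): 6

6


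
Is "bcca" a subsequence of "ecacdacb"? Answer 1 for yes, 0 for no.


Check if "bcca" is a subsequence of "ecacdacb"
Greedy scan:
  Position 0 ('e'): no match needed
  Position 1 ('c'): no match needed
  Position 2 ('a'): no match needed
  Position 3 ('c'): no match needed
  Position 4 ('d'): no match needed
  Position 5 ('a'): no match needed
  Position 6 ('c'): no match needed
  Position 7 ('b'): matches sub[0] = 'b'
Only matched 1/4 characters => not a subsequence

0


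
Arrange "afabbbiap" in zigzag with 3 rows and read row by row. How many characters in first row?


Zigzag "afabbbiap" into 3 rows:
Placing characters:
  'a' => row 0
  'f' => row 1
  'a' => row 2
  'b' => row 1
  'b' => row 0
  'b' => row 1
  'i' => row 2
  'a' => row 1
  'p' => row 0
Rows:
  Row 0: "abp"
  Row 1: "fbba"
  Row 2: "ai"
First row length: 3

3


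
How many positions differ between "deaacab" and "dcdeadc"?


Comparing "deaacab" and "dcdeadc" position by position:
  Position 0: 'd' vs 'd' => same
  Position 1: 'e' vs 'c' => DIFFER
  Position 2: 'a' vs 'd' => DIFFER
  Position 3: 'a' vs 'e' => DIFFER
  Position 4: 'c' vs 'a' => DIFFER
  Position 5: 'a' vs 'd' => DIFFER
  Position 6: 'b' vs 'c' => DIFFER
Positions that differ: 6

6


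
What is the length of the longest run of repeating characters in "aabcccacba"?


Input: "aabcccacba"
Scanning for longest run:
  Position 1 ('a'): continues run of 'a', length=2
  Position 2 ('b'): new char, reset run to 1
  Position 3 ('c'): new char, reset run to 1
  Position 4 ('c'): continues run of 'c', length=2
  Position 5 ('c'): continues run of 'c', length=3
  Position 6 ('a'): new char, reset run to 1
  Position 7 ('c'): new char, reset run to 1
  Position 8 ('b'): new char, reset run to 1
  Position 9 ('a'): new char, reset run to 1
Longest run: 'c' with length 3

3


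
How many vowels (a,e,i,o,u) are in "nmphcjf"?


Input: nmphcjf
Checking each character:
  'n' at position 0: consonant
  'm' at position 1: consonant
  'p' at position 2: consonant
  'h' at position 3: consonant
  'c' at position 4: consonant
  'j' at position 5: consonant
  'f' at position 6: consonant
Total vowels: 0

0


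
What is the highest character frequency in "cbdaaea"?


Input: cbdaaea
Character counts:
  'a': 3
  'b': 1
  'c': 1
  'd': 1
  'e': 1
Maximum frequency: 3

3


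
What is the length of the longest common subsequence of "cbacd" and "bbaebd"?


LCS of "cbacd" and "bbaebd"
DP table:
           b    b    a    e    b    d
      0    0    0    0    0    0    0
  c   0    0    0    0    0    0    0
  b   0    1    1    1    1    1    1
  a   0    1    1    2    2    2    2
  c   0    1    1    2    2    2    2
  d   0    1    1    2    2    2    3
LCS length = dp[5][6] = 3

3


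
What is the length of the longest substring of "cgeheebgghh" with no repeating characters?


Input: "cgeheebgghh"
Sliding window (track last position of each char):
  Position 0 ('c'): window [0,0] length 1 -- new best
  Position 1 ('g'): window [0,1] length 2 -- new best
  Position 2 ('e'): window [0,2] length 3 -- new best
  Position 3 ('h'): window [0,3] length 4 -- new best
  Position 4 ('e'): repeat (last at 2), move window start to 3
  Position 4 ('e'): window [3,4] length 2
  Position 5 ('e'): repeat (last at 4), move window start to 5
  Position 5 ('e'): window [5,5] length 1
  Position 6 ('b'): window [5,6] length 2
  Position 7 ('g'): window [5,7] length 3
  Position 8 ('g'): repeat (last at 7), move window start to 8
  Position 8 ('g'): window [8,8] length 1
  Position 9 ('h'): window [8,9] length 2
  Position 10 ('h'): repeat (last at 9), move window start to 10
  Position 10 ('h'): window [10,10] length 1
Longest substring with no repeats: "cgeh" with length 4

4


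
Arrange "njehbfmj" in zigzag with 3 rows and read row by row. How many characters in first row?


Zigzag "njehbfmj" into 3 rows:
Placing characters:
  'n' => row 0
  'j' => row 1
  'e' => row 2
  'h' => row 1
  'b' => row 0
  'f' => row 1
  'm' => row 2
  'j' => row 1
Rows:
  Row 0: "nb"
  Row 1: "jhfj"
  Row 2: "em"
First row length: 2

2


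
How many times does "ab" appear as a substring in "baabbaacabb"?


Searching for "ab" in "baabbaacabb"
Scanning each position:
  Position 0: "ba" => no
  Position 1: "aa" => no
  Position 2: "ab" => MATCH
  Position 3: "bb" => no
  Position 4: "ba" => no
  Position 5: "aa" => no
  Position 6: "ac" => no
  Position 7: "ca" => no
  Position 8: "ab" => MATCH
  Position 9: "bb" => no
Total occurrences: 2

2


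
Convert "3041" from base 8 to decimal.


Input: "3041" in base 8
Positional expansion:
  Digit '3' (value 3) x 8^3 = 1536
  Digit '0' (value 0) x 8^2 = 0
  Digit '4' (value 4) x 8^1 = 32
  Digit '1' (value 1) x 8^0 = 1
Sum = 1569

1569


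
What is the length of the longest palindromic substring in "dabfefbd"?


Input: "dabfefbd"
Checking substrings for palindromes:
  [2:7] "bfefb" (len 5) => palindrome
  [3:6] "fef" (len 3) => palindrome
Longest palindromic substring: "bfefb" with length 5

5


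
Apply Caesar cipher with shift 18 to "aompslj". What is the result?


Caesar cipher: shift "aompslj" by 18
  'a' (pos 0) + 18 = pos 18 = 's'
  'o' (pos 14) + 18 = pos 6 = 'g'
  'm' (pos 12) + 18 = pos 4 = 'e'
  'p' (pos 15) + 18 = pos 7 = 'h'
  's' (pos 18) + 18 = pos 10 = 'k'
  'l' (pos 11) + 18 = pos 3 = 'd'
  'j' (pos 9) + 18 = pos 1 = 'b'
Result: sgehkdb

sgehkdb


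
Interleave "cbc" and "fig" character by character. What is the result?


Interleaving "cbc" and "fig":
  Position 0: 'c' from first, 'f' from second => "cf"
  Position 1: 'b' from first, 'i' from second => "bi"
  Position 2: 'c' from first, 'g' from second => "cg"
Result: cfbicg

cfbicg


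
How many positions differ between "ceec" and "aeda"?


Comparing "ceec" and "aeda" position by position:
  Position 0: 'c' vs 'a' => DIFFER
  Position 1: 'e' vs 'e' => same
  Position 2: 'e' vs 'd' => DIFFER
  Position 3: 'c' vs 'a' => DIFFER
Positions that differ: 3

3


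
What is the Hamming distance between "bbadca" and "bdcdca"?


Comparing "bbadca" and "bdcdca" position by position:
  Position 0: 'b' vs 'b' => same
  Position 1: 'b' vs 'd' => differ
  Position 2: 'a' vs 'c' => differ
  Position 3: 'd' vs 'd' => same
  Position 4: 'c' vs 'c' => same
  Position 5: 'a' vs 'a' => same
Total differences (Hamming distance): 2

2


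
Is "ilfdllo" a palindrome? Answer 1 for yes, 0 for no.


Input: ilfdllo
Reversed: olldfli
  Compare pos 0 ('i') with pos 6 ('o'): MISMATCH
  Compare pos 1 ('l') with pos 5 ('l'): match
  Compare pos 2 ('f') with pos 4 ('l'): MISMATCH
Result: not a palindrome

0


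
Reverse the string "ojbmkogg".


Input: ojbmkogg
Reading characters right to left:
  Position 7: 'g'
  Position 6: 'g'
  Position 5: 'o'
  Position 4: 'k'
  Position 3: 'm'
  Position 2: 'b'
  Position 1: 'j'
  Position 0: 'o'
Reversed: ggokmbjo

ggokmbjo


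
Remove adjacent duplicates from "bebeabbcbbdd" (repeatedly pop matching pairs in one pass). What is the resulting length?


Input: bebeabbcbbdd
Stack-based adjacent duplicate removal:
  Read 'b': push. Stack: b
  Read 'e': push. Stack: be
  Read 'b': push. Stack: beb
  Read 'e': push. Stack: bebe
  Read 'a': push. Stack: bebea
  Read 'b': push. Stack: bebeab
  Read 'b': matches stack top 'b' => pop. Stack: bebea
  Read 'c': push. Stack: bebeac
  Read 'b': push. Stack: bebeacb
  Read 'b': matches stack top 'b' => pop. Stack: bebeac
  Read 'd': push. Stack: bebeacd
  Read 'd': matches stack top 'd' => pop. Stack: bebeac
Final stack: "bebeac" (length 6)

6


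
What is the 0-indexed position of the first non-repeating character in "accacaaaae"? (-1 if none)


Input: accacaaaae
Character frequencies:
  'a': 6
  'c': 3
  'e': 1
Scanning left to right for freq == 1:
  Position 0 ('a'): freq=6, skip
  Position 1 ('c'): freq=3, skip
  Position 2 ('c'): freq=3, skip
  Position 3 ('a'): freq=6, skip
  Position 4 ('c'): freq=3, skip
  Position 5 ('a'): freq=6, skip
  Position 6 ('a'): freq=6, skip
  Position 7 ('a'): freq=6, skip
  Position 8 ('a'): freq=6, skip
  Position 9 ('e'): unique! => answer = 9

9


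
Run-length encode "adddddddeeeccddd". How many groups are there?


Input: adddddddeeeccddd
Scanning for consecutive runs:
  Group 1: 'a' x 1 (positions 0-0)
  Group 2: 'd' x 7 (positions 1-7)
  Group 3: 'e' x 3 (positions 8-10)
  Group 4: 'c' x 2 (positions 11-12)
  Group 5: 'd' x 3 (positions 13-15)
Total groups: 5

5


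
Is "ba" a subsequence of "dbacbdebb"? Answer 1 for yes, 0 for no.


Check if "ba" is a subsequence of "dbacbdebb"
Greedy scan:
  Position 0 ('d'): no match needed
  Position 1 ('b'): matches sub[0] = 'b'
  Position 2 ('a'): matches sub[1] = 'a'
  Position 3 ('c'): no match needed
  Position 4 ('b'): no match needed
  Position 5 ('d'): no match needed
  Position 6 ('e'): no match needed
  Position 7 ('b'): no match needed
  Position 8 ('b'): no match needed
All 2 characters matched => is a subsequence

1


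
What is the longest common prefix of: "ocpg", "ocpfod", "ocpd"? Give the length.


Words: ocpg, ocpfod, ocpd
  Position 0: all 'o' => match
  Position 1: all 'c' => match
  Position 2: all 'p' => match
  Position 3: ('g', 'f', 'd') => mismatch, stop
LCP = "ocp" (length 3)

3


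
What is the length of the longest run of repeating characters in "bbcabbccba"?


Input: "bbcabbccba"
Scanning for longest run:
  Position 1 ('b'): continues run of 'b', length=2
  Position 2 ('c'): new char, reset run to 1
  Position 3 ('a'): new char, reset run to 1
  Position 4 ('b'): new char, reset run to 1
  Position 5 ('b'): continues run of 'b', length=2
  Position 6 ('c'): new char, reset run to 1
  Position 7 ('c'): continues run of 'c', length=2
  Position 8 ('b'): new char, reset run to 1
  Position 9 ('a'): new char, reset run to 1
Longest run: 'b' with length 2

2


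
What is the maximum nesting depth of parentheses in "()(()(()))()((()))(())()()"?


Input: "()(()(()))()((()))(())()()"
Tracking depth:
  Position 0 '(': depth becomes 1
  Position 1 ')': depth becomes 0
  Position 2 '(': depth becomes 1
  Position 3 '(': depth becomes 2
  Position 4 ')': depth becomes 1
  Position 5 '(': depth becomes 2
  Position 6 '(': depth becomes 3
  Position 7 ')': depth becomes 2
  Position 8 ')': depth becomes 1
  Position 9 ')': depth becomes 0
  Position 10 '(': depth becomes 1
  Position 11 ')': depth becomes 0
  Position 12 '(': depth becomes 1
  Position 13 '(': depth becomes 2
  Position 14 '(': depth becomes 3
  Position 15 ')': depth becomes 2
  Position 16 ')': depth becomes 1
  Position 17 ')': depth becomes 0
  Position 18 '(': depth becomes 1
  Position 19 '(': depth becomes 2
  Position 20 ')': depth becomes 1
  Position 21 ')': depth becomes 0
  Position 22 '(': depth becomes 1
  Position 23 ')': depth becomes 0
  Position 24 '(': depth becomes 1
  Position 25 ')': depth becomes 0
Maximum depth reached: 3

3


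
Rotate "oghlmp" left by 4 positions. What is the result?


Input: "oghlmp", rotate left by 4
First 4 characters: "oghl"
Remaining characters: "mp"
Concatenate remaining + first: "mp" + "oghl" = "mpoghl"

mpoghl


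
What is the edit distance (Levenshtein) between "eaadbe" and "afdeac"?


Computing edit distance: "eaadbe" -> "afdeac"
DP table:
           a    f    d    e    a    c
      0    1    2    3    4    5    6
  e   1    1    2    3    3    4    5
  a   2    1    2    3    4    3    4
  a   3    2    2    3    4    4    4
  d   4    3    3    2    3    4    5
  b   5    4    4    3    3    4    5
  e   6    5    5    4    3    4    5
Edit distance = dp[6][6] = 5

5


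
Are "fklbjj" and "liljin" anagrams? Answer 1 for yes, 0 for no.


Strings: "fklbjj", "liljin"
Sorted first:  bfjjkl
Sorted second: iijlln
Differ at position 0: 'b' vs 'i' => not anagrams

0


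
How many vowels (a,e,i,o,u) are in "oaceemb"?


Input: oaceemb
Checking each character:
  'o' at position 0: vowel (running total: 1)
  'a' at position 1: vowel (running total: 2)
  'c' at position 2: consonant
  'e' at position 3: vowel (running total: 3)
  'e' at position 4: vowel (running total: 4)
  'm' at position 5: consonant
  'b' at position 6: consonant
Total vowels: 4

4


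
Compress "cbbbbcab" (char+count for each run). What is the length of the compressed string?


Input: cbbbbcab
Runs:
  'c' x 1 => "c1"
  'b' x 4 => "b4"
  'c' x 1 => "c1"
  'a' x 1 => "a1"
  'b' x 1 => "b1"
Compressed: "c1b4c1a1b1"
Compressed length: 10

10


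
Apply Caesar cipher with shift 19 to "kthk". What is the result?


Caesar cipher: shift "kthk" by 19
  'k' (pos 10) + 19 = pos 3 = 'd'
  't' (pos 19) + 19 = pos 12 = 'm'
  'h' (pos 7) + 19 = pos 0 = 'a'
  'k' (pos 10) + 19 = pos 3 = 'd'
Result: dmad

dmad


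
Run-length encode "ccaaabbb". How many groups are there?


Input: ccaaabbb
Scanning for consecutive runs:
  Group 1: 'c' x 2 (positions 0-1)
  Group 2: 'a' x 3 (positions 2-4)
  Group 3: 'b' x 3 (positions 5-7)
Total groups: 3

3


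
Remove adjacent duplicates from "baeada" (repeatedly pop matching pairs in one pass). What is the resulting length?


Input: baeada
Stack-based adjacent duplicate removal:
  Read 'b': push. Stack: b
  Read 'a': push. Stack: ba
  Read 'e': push. Stack: bae
  Read 'a': push. Stack: baea
  Read 'd': push. Stack: baead
  Read 'a': push. Stack: baeada
Final stack: "baeada" (length 6)

6


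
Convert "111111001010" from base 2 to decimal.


Input: "111111001010" in base 2
Positional expansion:
  Digit '1' (value 1) x 2^11 = 2048
  Digit '1' (value 1) x 2^10 = 1024
  Digit '1' (value 1) x 2^9 = 512
  Digit '1' (value 1) x 2^8 = 256
  Digit '1' (value 1) x 2^7 = 128
  Digit '1' (value 1) x 2^6 = 64
  Digit '0' (value 0) x 2^5 = 0
  Digit '0' (value 0) x 2^4 = 0
  Digit '1' (value 1) x 2^3 = 8
  Digit '0' (value 0) x 2^2 = 0
  Digit '1' (value 1) x 2^1 = 2
  Digit '0' (value 0) x 2^0 = 0
Sum = 4042

4042


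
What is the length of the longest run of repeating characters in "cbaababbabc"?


Input: "cbaababbabc"
Scanning for longest run:
  Position 1 ('b'): new char, reset run to 1
  Position 2 ('a'): new char, reset run to 1
  Position 3 ('a'): continues run of 'a', length=2
  Position 4 ('b'): new char, reset run to 1
  Position 5 ('a'): new char, reset run to 1
  Position 6 ('b'): new char, reset run to 1
  Position 7 ('b'): continues run of 'b', length=2
  Position 8 ('a'): new char, reset run to 1
  Position 9 ('b'): new char, reset run to 1
  Position 10 ('c'): new char, reset run to 1
Longest run: 'a' with length 2

2


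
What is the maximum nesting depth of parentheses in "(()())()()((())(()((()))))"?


Input: "(()())()()((())(()((()))))"
Tracking depth:
  Position 0 '(': depth becomes 1
  Position 1 '(': depth becomes 2
  Position 2 ')': depth becomes 1
  Position 3 '(': depth becomes 2
  Position 4 ')': depth becomes 1
  Position 5 ')': depth becomes 0
  Position 6 '(': depth becomes 1
  Position 7 ')': depth becomes 0
  Position 8 '(': depth becomes 1
  Position 9 ')': depth becomes 0
  Position 10 '(': depth becomes 1
  Position 11 '(': depth becomes 2
  Position 12 '(': depth becomes 3
  Position 13 ')': depth becomes 2
  Position 14 ')': depth becomes 1
  Position 15 '(': depth becomes 2
  Position 16 '(': depth becomes 3
  Position 17 ')': depth becomes 2
  Position 18 '(': depth becomes 3
  Position 19 '(': depth becomes 4
  Position 20 '(': depth becomes 5
  Position 21 ')': depth becomes 4
  Position 22 ')': depth becomes 3
  Position 23 ')': depth becomes 2
  Position 24 ')': depth becomes 1
  Position 25 ')': depth becomes 0
Maximum depth reached: 5

5


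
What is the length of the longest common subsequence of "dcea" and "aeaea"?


LCS of "dcea" and "aeaea"
DP table:
           a    e    a    e    a
      0    0    0    0    0    0
  d   0    0    0    0    0    0
  c   0    0    0    0    0    0
  e   0    0    1    1    1    1
  a   0    1    1    2    2    2
LCS length = dp[4][5] = 2

2


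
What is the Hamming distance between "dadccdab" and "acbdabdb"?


Comparing "dadccdab" and "acbdabdb" position by position:
  Position 0: 'd' vs 'a' => differ
  Position 1: 'a' vs 'c' => differ
  Position 2: 'd' vs 'b' => differ
  Position 3: 'c' vs 'd' => differ
  Position 4: 'c' vs 'a' => differ
  Position 5: 'd' vs 'b' => differ
  Position 6: 'a' vs 'd' => differ
  Position 7: 'b' vs 'b' => same
Total differences (Hamming distance): 7

7


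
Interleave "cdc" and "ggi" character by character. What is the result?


Interleaving "cdc" and "ggi":
  Position 0: 'c' from first, 'g' from second => "cg"
  Position 1: 'd' from first, 'g' from second => "dg"
  Position 2: 'c' from first, 'i' from second => "ci"
Result: cgdgci

cgdgci


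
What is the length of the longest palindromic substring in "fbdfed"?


Input: "fbdfed"
Checking substrings for palindromes:
  No multi-char palindromic substrings found
Longest palindromic substring: "f" with length 1

1


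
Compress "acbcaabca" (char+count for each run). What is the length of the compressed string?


Input: acbcaabca
Runs:
  'a' x 1 => "a1"
  'c' x 1 => "c1"
  'b' x 1 => "b1"
  'c' x 1 => "c1"
  'a' x 2 => "a2"
  'b' x 1 => "b1"
  'c' x 1 => "c1"
  'a' x 1 => "a1"
Compressed: "a1c1b1c1a2b1c1a1"
Compressed length: 16

16


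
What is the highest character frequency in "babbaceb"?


Input: babbaceb
Character counts:
  'a': 2
  'b': 4
  'c': 1
  'e': 1
Maximum frequency: 4

4


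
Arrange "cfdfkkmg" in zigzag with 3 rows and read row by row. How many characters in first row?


Zigzag "cfdfkkmg" into 3 rows:
Placing characters:
  'c' => row 0
  'f' => row 1
  'd' => row 2
  'f' => row 1
  'k' => row 0
  'k' => row 1
  'm' => row 2
  'g' => row 1
Rows:
  Row 0: "ck"
  Row 1: "ffkg"
  Row 2: "dm"
First row length: 2

2


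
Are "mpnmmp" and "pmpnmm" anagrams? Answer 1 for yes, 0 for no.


Strings: "mpnmmp", "pmpnmm"
Sorted first:  mmmnpp
Sorted second: mmmnpp
Sorted forms match => anagrams

1


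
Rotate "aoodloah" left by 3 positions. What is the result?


Input: "aoodloah", rotate left by 3
First 3 characters: "aoo"
Remaining characters: "dloah"
Concatenate remaining + first: "dloah" + "aoo" = "dloahaoo"

dloahaoo


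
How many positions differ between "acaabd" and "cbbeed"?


Comparing "acaabd" and "cbbeed" position by position:
  Position 0: 'a' vs 'c' => DIFFER
  Position 1: 'c' vs 'b' => DIFFER
  Position 2: 'a' vs 'b' => DIFFER
  Position 3: 'a' vs 'e' => DIFFER
  Position 4: 'b' vs 'e' => DIFFER
  Position 5: 'd' vs 'd' => same
Positions that differ: 5

5


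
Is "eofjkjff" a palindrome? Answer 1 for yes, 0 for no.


Input: eofjkjff
Reversed: ffjkjfoe
  Compare pos 0 ('e') with pos 7 ('f'): MISMATCH
  Compare pos 1 ('o') with pos 6 ('f'): MISMATCH
  Compare pos 2 ('f') with pos 5 ('j'): MISMATCH
  Compare pos 3 ('j') with pos 4 ('k'): MISMATCH
Result: not a palindrome

0


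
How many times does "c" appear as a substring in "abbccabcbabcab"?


Searching for "c" in "abbccabcbabcab"
Scanning each position:
  Position 0: "a" => no
  Position 1: "b" => no
  Position 2: "b" => no
  Position 3: "c" => MATCH
  Position 4: "c" => MATCH
  Position 5: "a" => no
  Position 6: "b" => no
  Position 7: "c" => MATCH
  Position 8: "b" => no
  Position 9: "a" => no
  Position 10: "b" => no
  Position 11: "c" => MATCH
  Position 12: "a" => no
  Position 13: "b" => no
Total occurrences: 4

4


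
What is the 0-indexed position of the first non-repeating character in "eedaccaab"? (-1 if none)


Input: eedaccaab
Character frequencies:
  'a': 3
  'b': 1
  'c': 2
  'd': 1
  'e': 2
Scanning left to right for freq == 1:
  Position 0 ('e'): freq=2, skip
  Position 1 ('e'): freq=2, skip
  Position 2 ('d'): unique! => answer = 2

2


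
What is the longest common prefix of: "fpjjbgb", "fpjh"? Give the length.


Words: fpjjbgb, fpjh
  Position 0: all 'f' => match
  Position 1: all 'p' => match
  Position 2: all 'j' => match
  Position 3: ('j', 'h') => mismatch, stop
LCP = "fpj" (length 3)

3


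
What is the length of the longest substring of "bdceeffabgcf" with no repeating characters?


Input: "bdceeffabgcf"
Sliding window (track last position of each char):
  Position 0 ('b'): window [0,0] length 1 -- new best
  Position 1 ('d'): window [0,1] length 2 -- new best
  Position 2 ('c'): window [0,2] length 3 -- new best
  Position 3 ('e'): window [0,3] length 4 -- new best
  Position 4 ('e'): repeat (last at 3), move window start to 4
  Position 4 ('e'): window [4,4] length 1
  Position 5 ('f'): window [4,5] length 2
  Position 6 ('f'): repeat (last at 5), move window start to 6
  Position 6 ('f'): window [6,6] length 1
  Position 7 ('a'): window [6,7] length 2
  Position 8 ('b'): window [6,8] length 3
  Position 9 ('g'): window [6,9] length 4
  Position 10 ('c'): window [6,10] length 5 -- new best
  Position 11 ('f'): repeat (last at 6), move window start to 7
  Position 11 ('f'): window [7,11] length 5
Longest substring with no repeats: "fabgc" with length 5

5


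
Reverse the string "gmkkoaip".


Input: gmkkoaip
Reading characters right to left:
  Position 7: 'p'
  Position 6: 'i'
  Position 5: 'a'
  Position 4: 'o'
  Position 3: 'k'
  Position 2: 'k'
  Position 1: 'm'
  Position 0: 'g'
Reversed: piaokkmg

piaokkmg


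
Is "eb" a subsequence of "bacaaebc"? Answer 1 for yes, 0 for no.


Check if "eb" is a subsequence of "bacaaebc"
Greedy scan:
  Position 0 ('b'): no match needed
  Position 1 ('a'): no match needed
  Position 2 ('c'): no match needed
  Position 3 ('a'): no match needed
  Position 4 ('a'): no match needed
  Position 5 ('e'): matches sub[0] = 'e'
  Position 6 ('b'): matches sub[1] = 'b'
  Position 7 ('c'): no match needed
All 2 characters matched => is a subsequence

1


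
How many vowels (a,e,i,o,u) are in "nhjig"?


Input: nhjig
Checking each character:
  'n' at position 0: consonant
  'h' at position 1: consonant
  'j' at position 2: consonant
  'i' at position 3: vowel (running total: 1)
  'g' at position 4: consonant
Total vowels: 1

1


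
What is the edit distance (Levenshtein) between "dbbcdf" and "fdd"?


Computing edit distance: "dbbcdf" -> "fdd"
DP table:
           f    d    d
      0    1    2    3
  d   1    1    1    2
  b   2    2    2    2
  b   3    3    3    3
  c   4    4    4    4
  d   5    5    4    4
  f   6    5    5    5
Edit distance = dp[6][3] = 5

5


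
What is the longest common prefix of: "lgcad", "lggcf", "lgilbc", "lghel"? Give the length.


Words: lgcad, lggcf, lgilbc, lghel
  Position 0: all 'l' => match
  Position 1: all 'g' => match
  Position 2: ('c', 'g', 'i', 'h') => mismatch, stop
LCP = "lg" (length 2)

2


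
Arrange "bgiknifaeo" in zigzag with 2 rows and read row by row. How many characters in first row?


Zigzag "bgiknifaeo" into 2 rows:
Placing characters:
  'b' => row 0
  'g' => row 1
  'i' => row 0
  'k' => row 1
  'n' => row 0
  'i' => row 1
  'f' => row 0
  'a' => row 1
  'e' => row 0
  'o' => row 1
Rows:
  Row 0: "binfe"
  Row 1: "gkiao"
First row length: 5

5


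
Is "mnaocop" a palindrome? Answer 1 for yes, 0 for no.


Input: mnaocop
Reversed: pocoanm
  Compare pos 0 ('m') with pos 6 ('p'): MISMATCH
  Compare pos 1 ('n') with pos 5 ('o'): MISMATCH
  Compare pos 2 ('a') with pos 4 ('c'): MISMATCH
Result: not a palindrome

0


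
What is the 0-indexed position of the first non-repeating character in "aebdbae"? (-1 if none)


Input: aebdbae
Character frequencies:
  'a': 2
  'b': 2
  'd': 1
  'e': 2
Scanning left to right for freq == 1:
  Position 0 ('a'): freq=2, skip
  Position 1 ('e'): freq=2, skip
  Position 2 ('b'): freq=2, skip
  Position 3 ('d'): unique! => answer = 3

3


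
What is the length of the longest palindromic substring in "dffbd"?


Input: "dffbd"
Checking substrings for palindromes:
  [1:3] "ff" (len 2) => palindrome
Longest palindromic substring: "ff" with length 2

2


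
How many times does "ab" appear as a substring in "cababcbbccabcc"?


Searching for "ab" in "cababcbbccabcc"
Scanning each position:
  Position 0: "ca" => no
  Position 1: "ab" => MATCH
  Position 2: "ba" => no
  Position 3: "ab" => MATCH
  Position 4: "bc" => no
  Position 5: "cb" => no
  Position 6: "bb" => no
  Position 7: "bc" => no
  Position 8: "cc" => no
  Position 9: "ca" => no
  Position 10: "ab" => MATCH
  Position 11: "bc" => no
  Position 12: "cc" => no
Total occurrences: 3

3


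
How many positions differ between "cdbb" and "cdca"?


Comparing "cdbb" and "cdca" position by position:
  Position 0: 'c' vs 'c' => same
  Position 1: 'd' vs 'd' => same
  Position 2: 'b' vs 'c' => DIFFER
  Position 3: 'b' vs 'a' => DIFFER
Positions that differ: 2

2


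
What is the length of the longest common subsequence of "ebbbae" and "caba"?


LCS of "ebbbae" and "caba"
DP table:
           c    a    b    a
      0    0    0    0    0
  e   0    0    0    0    0
  b   0    0    0    1    1
  b   0    0    0    1    1
  b   0    0    0    1    1
  a   0    0    1    1    2
  e   0    0    1    1    2
LCS length = dp[6][4] = 2

2


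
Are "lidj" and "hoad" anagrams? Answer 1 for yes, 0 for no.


Strings: "lidj", "hoad"
Sorted first:  dijl
Sorted second: adho
Differ at position 0: 'd' vs 'a' => not anagrams

0


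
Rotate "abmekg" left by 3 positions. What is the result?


Input: "abmekg", rotate left by 3
First 3 characters: "abm"
Remaining characters: "ekg"
Concatenate remaining + first: "ekg" + "abm" = "ekgabm"

ekgabm


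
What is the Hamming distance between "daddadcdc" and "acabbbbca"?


Comparing "daddadcdc" and "acabbbbca" position by position:
  Position 0: 'd' vs 'a' => differ
  Position 1: 'a' vs 'c' => differ
  Position 2: 'd' vs 'a' => differ
  Position 3: 'd' vs 'b' => differ
  Position 4: 'a' vs 'b' => differ
  Position 5: 'd' vs 'b' => differ
  Position 6: 'c' vs 'b' => differ
  Position 7: 'd' vs 'c' => differ
  Position 8: 'c' vs 'a' => differ
Total differences (Hamming distance): 9

9


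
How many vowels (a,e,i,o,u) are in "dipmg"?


Input: dipmg
Checking each character:
  'd' at position 0: consonant
  'i' at position 1: vowel (running total: 1)
  'p' at position 2: consonant
  'm' at position 3: consonant
  'g' at position 4: consonant
Total vowels: 1

1


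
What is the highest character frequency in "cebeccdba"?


Input: cebeccdba
Character counts:
  'a': 1
  'b': 2
  'c': 3
  'd': 1
  'e': 2
Maximum frequency: 3

3


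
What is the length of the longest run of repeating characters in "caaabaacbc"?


Input: "caaabaacbc"
Scanning for longest run:
  Position 1 ('a'): new char, reset run to 1
  Position 2 ('a'): continues run of 'a', length=2
  Position 3 ('a'): continues run of 'a', length=3
  Position 4 ('b'): new char, reset run to 1
  Position 5 ('a'): new char, reset run to 1
  Position 6 ('a'): continues run of 'a', length=2
  Position 7 ('c'): new char, reset run to 1
  Position 8 ('b'): new char, reset run to 1
  Position 9 ('c'): new char, reset run to 1
Longest run: 'a' with length 3

3


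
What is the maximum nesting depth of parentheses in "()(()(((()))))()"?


Input: "()(()(((()))))()"
Tracking depth:
  Position 0 '(': depth becomes 1
  Position 1 ')': depth becomes 0
  Position 2 '(': depth becomes 1
  Position 3 '(': depth becomes 2
  Position 4 ')': depth becomes 1
  Position 5 '(': depth becomes 2
  Position 6 '(': depth becomes 3
  Position 7 '(': depth becomes 4
  Position 8 '(': depth becomes 5
  Position 9 ')': depth becomes 4
  Position 10 ')': depth becomes 3
  Position 11 ')': depth becomes 2
  Position 12 ')': depth becomes 1
  Position 13 ')': depth becomes 0
  Position 14 '(': depth becomes 1
  Position 15 ')': depth becomes 0
Maximum depth reached: 5

5


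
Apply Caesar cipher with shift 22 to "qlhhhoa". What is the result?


Caesar cipher: shift "qlhhhoa" by 22
  'q' (pos 16) + 22 = pos 12 = 'm'
  'l' (pos 11) + 22 = pos 7 = 'h'
  'h' (pos 7) + 22 = pos 3 = 'd'
  'h' (pos 7) + 22 = pos 3 = 'd'
  'h' (pos 7) + 22 = pos 3 = 'd'
  'o' (pos 14) + 22 = pos 10 = 'k'
  'a' (pos 0) + 22 = pos 22 = 'w'
Result: mhdddkw

mhdddkw


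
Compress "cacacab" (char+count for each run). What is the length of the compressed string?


Input: cacacab
Runs:
  'c' x 1 => "c1"
  'a' x 1 => "a1"
  'c' x 1 => "c1"
  'a' x 1 => "a1"
  'c' x 1 => "c1"
  'a' x 1 => "a1"
  'b' x 1 => "b1"
Compressed: "c1a1c1a1c1a1b1"
Compressed length: 14

14


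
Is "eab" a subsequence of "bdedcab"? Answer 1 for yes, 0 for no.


Check if "eab" is a subsequence of "bdedcab"
Greedy scan:
  Position 0 ('b'): no match needed
  Position 1 ('d'): no match needed
  Position 2 ('e'): matches sub[0] = 'e'
  Position 3 ('d'): no match needed
  Position 4 ('c'): no match needed
  Position 5 ('a'): matches sub[1] = 'a'
  Position 6 ('b'): matches sub[2] = 'b'
All 3 characters matched => is a subsequence

1


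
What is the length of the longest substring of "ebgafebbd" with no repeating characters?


Input: "ebgafebbd"
Sliding window (track last position of each char):
  Position 0 ('e'): window [0,0] length 1 -- new best
  Position 1 ('b'): window [0,1] length 2 -- new best
  Position 2 ('g'): window [0,2] length 3 -- new best
  Position 3 ('a'): window [0,3] length 4 -- new best
  Position 4 ('f'): window [0,4] length 5 -- new best
  Position 5 ('e'): repeat (last at 0), move window start to 1
  Position 5 ('e'): window [1,5] length 5
  Position 6 ('b'): repeat (last at 1), move window start to 2
  Position 6 ('b'): window [2,6] length 5
  Position 7 ('b'): repeat (last at 6), move window start to 7
  Position 7 ('b'): window [7,7] length 1
  Position 8 ('d'): window [7,8] length 2
Longest substring with no repeats: "ebgaf" with length 5

5


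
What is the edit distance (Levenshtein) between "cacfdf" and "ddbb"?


Computing edit distance: "cacfdf" -> "ddbb"
DP table:
           d    d    b    b
      0    1    2    3    4
  c   1    1    2    3    4
  a   2    2    2    3    4
  c   3    3    3    3    4
  f   4    4    4    4    4
  d   5    4    4    5    5
  f   6    5    5    5    6
Edit distance = dp[6][4] = 6

6


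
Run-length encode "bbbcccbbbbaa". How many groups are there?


Input: bbbcccbbbbaa
Scanning for consecutive runs:
  Group 1: 'b' x 3 (positions 0-2)
  Group 2: 'c' x 3 (positions 3-5)
  Group 3: 'b' x 4 (positions 6-9)
  Group 4: 'a' x 2 (positions 10-11)
Total groups: 4

4


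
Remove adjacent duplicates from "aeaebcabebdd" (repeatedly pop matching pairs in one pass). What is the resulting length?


Input: aeaebcabebdd
Stack-based adjacent duplicate removal:
  Read 'a': push. Stack: a
  Read 'e': push. Stack: ae
  Read 'a': push. Stack: aea
  Read 'e': push. Stack: aeae
  Read 'b': push. Stack: aeaeb
  Read 'c': push. Stack: aeaebc
  Read 'a': push. Stack: aeaebca
  Read 'b': push. Stack: aeaebcab
  Read 'e': push. Stack: aeaebcabe
  Read 'b': push. Stack: aeaebcabeb
  Read 'd': push. Stack: aeaebcabebd
  Read 'd': matches stack top 'd' => pop. Stack: aeaebcabeb
Final stack: "aeaebcabeb" (length 10)

10


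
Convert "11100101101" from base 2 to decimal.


Input: "11100101101" in base 2
Positional expansion:
  Digit '1' (value 1) x 2^10 = 1024
  Digit '1' (value 1) x 2^9 = 512
  Digit '1' (value 1) x 2^8 = 256
  Digit '0' (value 0) x 2^7 = 0
  Digit '0' (value 0) x 2^6 = 0
  Digit '1' (value 1) x 2^5 = 32
  Digit '0' (value 0) x 2^4 = 0
  Digit '1' (value 1) x 2^3 = 8
  Digit '1' (value 1) x 2^2 = 4
  Digit '0' (value 0) x 2^1 = 0
  Digit '1' (value 1) x 2^0 = 1
Sum = 1837

1837


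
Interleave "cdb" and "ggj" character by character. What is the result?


Interleaving "cdb" and "ggj":
  Position 0: 'c' from first, 'g' from second => "cg"
  Position 1: 'd' from first, 'g' from second => "dg"
  Position 2: 'b' from first, 'j' from second => "bj"
Result: cgdgbj

cgdgbj


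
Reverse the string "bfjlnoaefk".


Input: bfjlnoaefk
Reading characters right to left:
  Position 9: 'k'
  Position 8: 'f'
  Position 7: 'e'
  Position 6: 'a'
  Position 5: 'o'
  Position 4: 'n'
  Position 3: 'l'
  Position 2: 'j'
  Position 1: 'f'
  Position 0: 'b'
Reversed: kfeaonljfb

kfeaonljfb


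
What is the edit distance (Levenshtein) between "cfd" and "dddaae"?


Computing edit distance: "cfd" -> "dddaae"
DP table:
           d    d    d    a    a    e
      0    1    2    3    4    5    6
  c   1    1    2    3    4    5    6
  f   2    2    2    3    4    5    6
  d   3    2    2    2    3    4    5
Edit distance = dp[3][6] = 5

5
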